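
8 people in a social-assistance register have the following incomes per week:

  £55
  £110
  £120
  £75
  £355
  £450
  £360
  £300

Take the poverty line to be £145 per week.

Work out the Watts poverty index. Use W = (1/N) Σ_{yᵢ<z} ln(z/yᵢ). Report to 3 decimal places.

0.262

Incomes under z: £55, £75, £110, £120 (q = 4 of N = 8).
Log shortfalls: ln(145/55) = 0.9694; ln(145/75) = 0.6592; ln(145/110) = 0.2763; ln(145/120) = 0.1892.
W = 2.094142 / 8 = 0.262.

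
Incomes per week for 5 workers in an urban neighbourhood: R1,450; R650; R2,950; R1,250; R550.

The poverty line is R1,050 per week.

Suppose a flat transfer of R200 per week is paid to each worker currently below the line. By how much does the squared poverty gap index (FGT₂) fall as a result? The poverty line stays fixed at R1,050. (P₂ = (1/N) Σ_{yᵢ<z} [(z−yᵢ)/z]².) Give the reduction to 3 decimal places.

Before: below the line — R550, R650; squared poverty gap index (FGT₂) = 0.07438.
After the R200 transfer: below the line — R750, R850; squared poverty gap index (FGT₂) = 0.02358.
Reduction = 0.07438 − 0.02358 = 0.051.

0.051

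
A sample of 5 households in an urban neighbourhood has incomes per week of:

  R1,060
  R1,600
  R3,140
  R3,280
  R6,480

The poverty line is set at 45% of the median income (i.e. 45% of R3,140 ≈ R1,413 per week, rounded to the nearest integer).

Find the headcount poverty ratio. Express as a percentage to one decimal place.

1 of the 5 households have income below R1,413.
H = 1/5 = 20.0%.

20.0%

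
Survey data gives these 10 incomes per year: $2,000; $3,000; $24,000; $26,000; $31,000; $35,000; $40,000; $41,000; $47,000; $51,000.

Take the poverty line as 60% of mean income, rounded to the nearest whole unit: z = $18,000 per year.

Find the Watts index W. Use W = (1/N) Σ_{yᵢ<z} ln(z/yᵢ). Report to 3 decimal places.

0.399

Poor units: $2,000, $3,000 (q = 2 of N = 10).
ln(z/y) terms: ln(18000/2000) = 2.1972; ln(18000/3000) = 1.7918.
W = 3.988984 / 10 = 0.399.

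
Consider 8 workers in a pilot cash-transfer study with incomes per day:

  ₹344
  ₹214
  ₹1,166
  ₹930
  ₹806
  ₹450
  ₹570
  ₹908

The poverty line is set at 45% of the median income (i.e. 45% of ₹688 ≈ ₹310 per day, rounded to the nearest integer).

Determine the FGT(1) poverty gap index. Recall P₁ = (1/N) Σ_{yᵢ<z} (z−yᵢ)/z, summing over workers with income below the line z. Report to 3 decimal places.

0.039

Below the line: ₹214 (q = 1 of N = 8).
Normalized shortfalls: (310−214)/310 = 0.3097.
Sum of shortfalls = 0.309677; P₁ averages over all N: 0.309677 / 8 = 0.039.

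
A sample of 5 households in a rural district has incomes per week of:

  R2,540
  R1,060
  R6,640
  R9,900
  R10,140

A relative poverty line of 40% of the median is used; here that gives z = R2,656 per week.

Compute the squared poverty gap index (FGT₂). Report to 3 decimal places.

Below z: R1,060, R2,540 (q = 2 of N = 5).
Shortfall ratios: (2656−1060)/2656 = 0.6009; (2656−2540)/2656 = 0.0437.
Squared: 0.3611; 0.0019.
Sum = 0.362993; P₂ = 0.362993 / 5 = 0.073.

0.073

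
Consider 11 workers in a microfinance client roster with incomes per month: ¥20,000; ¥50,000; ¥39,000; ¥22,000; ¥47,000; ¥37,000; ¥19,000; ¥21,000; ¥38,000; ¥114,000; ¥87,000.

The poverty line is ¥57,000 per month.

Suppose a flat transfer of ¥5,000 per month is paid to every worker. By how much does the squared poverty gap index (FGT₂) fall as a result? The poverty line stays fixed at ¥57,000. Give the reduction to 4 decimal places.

0.0553

Before: below the line — ¥19,000, ¥20,000, ¥21,000, ¥22,000, ¥37,000, ¥38,000, ¥39,000, ¥47,000, ¥50,000; squared poverty gap index (FGT₂) = 0.183777.
After the ¥5,000 transfer: below the line — ¥24,000, ¥25,000, ¥26,000, ¥27,000, ¥42,000, ¥43,000, ¥44,000, ¥52,000, ¥55,000; squared poverty gap index (FGT₂) = 0.128515.
Reduction = 0.183777 − 0.128515 = 0.0553.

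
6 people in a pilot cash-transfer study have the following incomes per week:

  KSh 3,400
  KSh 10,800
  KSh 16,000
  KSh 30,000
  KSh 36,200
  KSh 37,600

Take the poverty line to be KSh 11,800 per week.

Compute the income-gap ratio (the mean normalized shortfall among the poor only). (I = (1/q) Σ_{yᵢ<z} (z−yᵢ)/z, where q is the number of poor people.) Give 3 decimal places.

Below z: KSh 3,400, KSh 10,800 (q = 2 of N = 6).
Shortfall ratios (z−y)/z: 0.7119, 0.0847; sum = 0.796610.
I averages over the q = 2 poor units only: 0.796610 / 2 = 0.398.

0.398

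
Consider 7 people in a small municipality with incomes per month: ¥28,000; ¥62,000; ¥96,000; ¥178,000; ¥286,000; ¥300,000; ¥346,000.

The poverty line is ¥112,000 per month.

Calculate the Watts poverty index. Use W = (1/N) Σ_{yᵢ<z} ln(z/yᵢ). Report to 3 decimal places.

0.305

Below the line: ¥28,000, ¥62,000, ¥96,000 (q = 3 of N = 7).
ln(z/y) terms: ln(112000/28000) = 1.3863; ln(112000/62000) = 0.5914; ln(112000/96000) = 0.1542.
W = 2.131810 / 7 = 0.305.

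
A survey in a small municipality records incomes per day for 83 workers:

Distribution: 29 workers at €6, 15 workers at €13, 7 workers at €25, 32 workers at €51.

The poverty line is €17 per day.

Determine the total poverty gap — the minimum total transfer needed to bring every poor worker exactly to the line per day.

€379

Incomes under z: 29×€6, 15×€13 (q = 44 of N = 83).
Individual gaps: 29×(17−6) = 319; 15×(17−13) = 60.
Aggregate gap = €379.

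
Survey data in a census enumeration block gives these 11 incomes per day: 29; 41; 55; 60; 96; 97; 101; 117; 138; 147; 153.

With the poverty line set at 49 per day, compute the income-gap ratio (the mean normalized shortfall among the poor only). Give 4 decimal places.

Poor units: 29, 41 (q = 2 of N = 11).
Relative gaps: 0.4082, 0.1633; sum = 0.571429.
The income-gap ratio divides by q (the poor only): 0.571429 / 2 = 0.2857.

0.2857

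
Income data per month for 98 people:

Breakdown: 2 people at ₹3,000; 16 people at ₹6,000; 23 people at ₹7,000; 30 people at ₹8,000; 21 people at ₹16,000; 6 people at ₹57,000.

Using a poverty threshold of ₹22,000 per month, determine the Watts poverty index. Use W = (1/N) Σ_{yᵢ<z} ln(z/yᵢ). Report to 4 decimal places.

0.8995

Below the line: 2×₹3,000, 16×₹6,000, 23×₹7,000, 30×₹8,000, 21×₹16,000 (q = 92 of N = 98).
Log shortfalls: ln(22000/3000) = 1.9924 (×2); ln(22000/6000) = 1.2993 (×16); ln(22000/7000) = 1.1451 (×23); ln(22000/8000) = 1.0116 (×30); ln(22000/16000) = 0.3185 (×21).
W = 88.146987 / 98 = 0.8995.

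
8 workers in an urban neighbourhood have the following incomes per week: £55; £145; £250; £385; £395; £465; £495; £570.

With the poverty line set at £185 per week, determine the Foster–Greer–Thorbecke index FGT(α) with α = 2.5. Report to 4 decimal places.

0.0545

Below the line: £55, £145 (q = 2 of N = 8).
Shortfall ratios: (185−55)/185 = 0.7027; (185−145)/185 = 0.2162.
Raised to α = 2.5: 0.41393; 0.02174.
Sum = 0.435670; FGT(2.5) = 0.435670 / 8 = 0.0545.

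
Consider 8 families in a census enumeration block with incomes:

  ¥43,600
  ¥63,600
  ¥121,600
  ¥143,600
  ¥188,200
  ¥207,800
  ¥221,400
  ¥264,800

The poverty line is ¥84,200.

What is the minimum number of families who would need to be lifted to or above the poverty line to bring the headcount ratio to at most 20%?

Currently q = 2 of N = 8 are below the line (H = 0.250).
A headcount ratio of at most 20% allows at most ⌊0.20 × 8⌋ = 1 poor families.
So at least 2 − 1 = 1 must be lifted.

1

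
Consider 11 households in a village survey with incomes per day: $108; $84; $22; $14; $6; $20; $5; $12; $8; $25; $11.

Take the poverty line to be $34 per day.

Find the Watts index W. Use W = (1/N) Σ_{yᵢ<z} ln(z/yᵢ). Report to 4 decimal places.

Below z: $5, $6, $8, $11, $12, $14, $20, $22, $25 (q = 9 of N = 11).
Log shortfalls: ln(34/5) = 1.9169; ln(34/6) = 1.7346; ln(34/8) = 1.4469; ln(34/11) = 1.1285; ln(34/12) = 1.0415; ln(34/14) = 0.8873; ln(34/20) = 0.5306; ln(34/22) = 0.4353; ln(34/25) = 0.3075.
W = 9.429096 / 11 = 0.8572.

0.8572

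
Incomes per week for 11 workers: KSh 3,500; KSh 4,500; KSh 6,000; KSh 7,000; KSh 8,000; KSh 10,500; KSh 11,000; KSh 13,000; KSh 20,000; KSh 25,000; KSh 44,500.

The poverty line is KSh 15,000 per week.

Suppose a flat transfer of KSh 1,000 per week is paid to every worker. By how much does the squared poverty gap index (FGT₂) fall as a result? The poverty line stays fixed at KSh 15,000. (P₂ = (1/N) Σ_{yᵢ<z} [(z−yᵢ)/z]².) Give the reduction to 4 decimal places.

0.0424

Before: below the line — KSh 3,500, KSh 4,500, KSh 6,000, KSh 7,000, KSh 8,000, KSh 10,500, KSh 11,000, KSh 13,000; squared poverty gap index (FGT₂) = 0.192626.
After the KSh 1,000 transfer: below the line — KSh 4,500, KSh 5,500, KSh 7,000, KSh 8,000, KSh 9,000, KSh 11,500, KSh 12,000, KSh 14,000; squared poverty gap index (FGT₂) = 0.150202.
Reduction = 0.192626 − 0.150202 = 0.0424.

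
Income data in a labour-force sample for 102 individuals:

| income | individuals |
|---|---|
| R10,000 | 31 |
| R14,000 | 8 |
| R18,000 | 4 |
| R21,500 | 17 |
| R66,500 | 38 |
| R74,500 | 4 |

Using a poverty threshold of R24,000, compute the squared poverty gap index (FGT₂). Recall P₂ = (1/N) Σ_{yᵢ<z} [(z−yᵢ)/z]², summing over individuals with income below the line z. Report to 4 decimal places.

0.1213

Incomes under z: 31×R10,000, 8×R14,000, 4×R18,000, 17×R21,500 (q = 60 of N = 102).
Gap ratios (z−y)/z: (24000−10000)/24000 = 0.5833 (×31); (24000−14000)/24000 = 0.4167 (×8); (24000−18000)/24000 = 0.2500 (×4); (24000−21500)/24000 = 0.1042 (×17).
Squared: 0.3403 (×31); 0.1736 (×8); 0.0625 (×4); 0.0109 (×17).
Sum = 12.371962; P₂ = 12.371962 / 102 = 0.1213.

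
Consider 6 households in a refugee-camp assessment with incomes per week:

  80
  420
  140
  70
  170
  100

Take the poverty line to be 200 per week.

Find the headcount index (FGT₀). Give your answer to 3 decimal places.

0.833

5 of the 6 households have income below 200.
H = 5/6 = 0.833.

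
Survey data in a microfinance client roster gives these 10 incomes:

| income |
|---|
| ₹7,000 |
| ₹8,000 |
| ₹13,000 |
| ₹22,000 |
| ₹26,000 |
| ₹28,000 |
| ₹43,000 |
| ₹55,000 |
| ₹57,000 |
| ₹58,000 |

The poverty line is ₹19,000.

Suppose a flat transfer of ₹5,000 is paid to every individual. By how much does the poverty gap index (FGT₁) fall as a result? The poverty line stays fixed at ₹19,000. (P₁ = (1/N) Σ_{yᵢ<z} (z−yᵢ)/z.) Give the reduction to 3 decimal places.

Before: below the line — ₹7,000, ₹8,000, ₹13,000; poverty gap index (FGT₁) = 0.15263.
After the ₹5,000 transfer: below the line — ₹12,000, ₹13,000, ₹18,000; poverty gap index (FGT₁) = 0.07368.
Reduction = 0.15263 − 0.07368 = 0.079.

0.079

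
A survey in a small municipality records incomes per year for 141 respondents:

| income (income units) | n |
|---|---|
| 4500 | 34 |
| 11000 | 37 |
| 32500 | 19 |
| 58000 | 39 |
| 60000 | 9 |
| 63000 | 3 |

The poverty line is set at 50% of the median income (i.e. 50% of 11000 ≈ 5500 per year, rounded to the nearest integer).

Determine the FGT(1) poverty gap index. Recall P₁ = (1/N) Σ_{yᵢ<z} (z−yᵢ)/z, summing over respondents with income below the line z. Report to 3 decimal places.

Below z: 34×4500 (q = 34 of N = 141).
Shortfall ratios: (5500−4500)/5500 = 0.1818 (×34).
Σ = 6.181818. Dividing by the full population N = 141 gives P₁ = 0.044.

0.044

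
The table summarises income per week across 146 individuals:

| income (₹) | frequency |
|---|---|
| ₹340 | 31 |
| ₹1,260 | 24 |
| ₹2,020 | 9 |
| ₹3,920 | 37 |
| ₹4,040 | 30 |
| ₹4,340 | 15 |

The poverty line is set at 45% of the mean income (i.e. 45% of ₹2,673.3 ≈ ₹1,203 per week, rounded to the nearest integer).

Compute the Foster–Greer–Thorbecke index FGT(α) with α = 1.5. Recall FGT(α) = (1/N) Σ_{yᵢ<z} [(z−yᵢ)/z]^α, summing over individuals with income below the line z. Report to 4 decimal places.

Below the line: 31×₹340 (q = 31 of N = 146).
Relative gaps: (1203−340)/1203 = 0.7174 (×31).
Raised to α = 1.5: 0.60760 (×31).
Sum = 18.835599; FGT(1.5) = 18.835599 / 146 = 0.1290.

0.1290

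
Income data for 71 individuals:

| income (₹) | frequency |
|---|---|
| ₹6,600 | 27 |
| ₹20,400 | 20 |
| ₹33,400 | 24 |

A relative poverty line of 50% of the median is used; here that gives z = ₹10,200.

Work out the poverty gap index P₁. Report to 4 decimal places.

Incomes under z: 27×₹6,600 (q = 27 of N = 71).
Gap ratios (z−y)/z: (10200−6600)/10200 = 0.3529 (×27).
Sum of shortfalls = 9.529412; P₁ averages over all N: 9.529412 / 71 = 0.1342.

0.1342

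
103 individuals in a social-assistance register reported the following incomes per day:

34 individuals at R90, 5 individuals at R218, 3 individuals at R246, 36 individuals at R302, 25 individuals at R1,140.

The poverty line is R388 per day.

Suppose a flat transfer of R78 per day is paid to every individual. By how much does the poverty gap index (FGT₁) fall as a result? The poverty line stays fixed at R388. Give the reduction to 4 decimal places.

Before: below the line — 34×R90, 5×R218, 3×R246, 36×R302; poverty gap index (FGT₁) = 0.362927.
After the R78 transfer: below the line — 34×R168, 5×R296, 3×R324, 36×R380; poverty gap index (FGT₁) = 0.210690.
Reduction = 0.362927 − 0.210690 = 0.1522.

0.1522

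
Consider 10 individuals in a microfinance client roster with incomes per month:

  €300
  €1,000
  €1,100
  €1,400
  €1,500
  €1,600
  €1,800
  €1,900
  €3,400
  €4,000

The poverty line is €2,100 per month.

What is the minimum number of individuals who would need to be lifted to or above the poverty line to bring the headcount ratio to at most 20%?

6

8 of the 10 individuals are poor, so H = 8/10 = 0.800.
A headcount ratio of at most 20% allows at most ⌊0.20 × 10⌋ = 2 poor individuals.
So at least 8 − 2 = 6 must be lifted.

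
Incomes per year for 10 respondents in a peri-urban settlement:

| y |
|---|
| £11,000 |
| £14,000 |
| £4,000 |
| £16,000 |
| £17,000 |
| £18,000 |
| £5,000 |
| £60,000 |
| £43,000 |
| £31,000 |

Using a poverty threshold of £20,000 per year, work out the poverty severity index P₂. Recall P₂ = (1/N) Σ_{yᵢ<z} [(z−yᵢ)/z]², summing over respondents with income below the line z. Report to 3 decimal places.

0.157

Poor units: £4,000, £5,000, £11,000, £14,000, £16,000, £17,000, £18,000 (q = 7 of N = 10).
Shortfall ratios: (20000−4000)/20000 = 0.8000; (20000−5000)/20000 = 0.7500; (20000−11000)/20000 = 0.4500; (20000−14000)/20000 = 0.3000; (20000−16000)/20000 = 0.2000; (20000−17000)/20000 = 0.1500; (20000−18000)/20000 = 0.1000.
Squared: 0.6400; 0.5625; 0.2025; 0.0900; 0.0400; 0.0225; 0.0100.
Sum = 1.567500; P₂ = 1.567500 / 10 = 0.157.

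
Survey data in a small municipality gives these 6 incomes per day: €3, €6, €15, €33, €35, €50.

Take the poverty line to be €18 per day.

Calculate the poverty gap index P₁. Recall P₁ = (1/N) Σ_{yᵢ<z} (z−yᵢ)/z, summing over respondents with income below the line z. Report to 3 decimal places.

0.278

Poor units: €3, €6, €15 (q = 3 of N = 6).
Relative gaps: (18−3)/18 = 0.8333; (18−6)/18 = 0.6667; (18−15)/18 = 0.1667.
Σ = 1.666667. Dividing by the full population N = 6 gives P₁ = 0.278.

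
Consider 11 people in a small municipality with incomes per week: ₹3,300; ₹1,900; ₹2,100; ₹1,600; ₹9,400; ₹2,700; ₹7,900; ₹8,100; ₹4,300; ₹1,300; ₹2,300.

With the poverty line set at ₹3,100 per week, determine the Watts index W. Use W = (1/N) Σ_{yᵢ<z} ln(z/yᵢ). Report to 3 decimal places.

0.259

Below z: ₹1,300, ₹1,600, ₹1,900, ₹2,100, ₹2,300, ₹2,700 (q = 6 of N = 11).
ln(z/y) terms: ln(3100/1300) = 0.8690; ln(3100/1600) = 0.6614; ln(3100/1900) = 0.4895; ln(3100/2100) = 0.3895; ln(3100/2300) = 0.2985; ln(3100/2700) = 0.1382.
W = 2.846093 / 11 = 0.259.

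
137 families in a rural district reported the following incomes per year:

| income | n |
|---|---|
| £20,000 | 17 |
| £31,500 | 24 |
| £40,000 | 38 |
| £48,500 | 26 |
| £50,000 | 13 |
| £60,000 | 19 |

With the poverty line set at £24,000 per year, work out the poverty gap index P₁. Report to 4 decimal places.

0.0207

Incomes under z: 17×£20,000 (q = 17 of N = 137).
Relative gaps: (24000−20000)/24000 = 0.1667 (×17).
Sum of shortfalls = 2.833333; P₁ averages over all N: 2.833333 / 137 = 0.0207.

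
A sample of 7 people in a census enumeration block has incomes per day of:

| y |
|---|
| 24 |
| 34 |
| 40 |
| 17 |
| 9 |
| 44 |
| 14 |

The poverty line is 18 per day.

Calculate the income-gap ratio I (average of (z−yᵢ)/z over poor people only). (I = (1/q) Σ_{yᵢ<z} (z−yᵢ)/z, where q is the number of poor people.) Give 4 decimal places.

0.2593

Poor units: 9, 14, 17 (q = 3 of N = 7).
Shortfall ratios (z−y)/z: 0.5000, 0.2222, 0.0556; sum = 0.777778.
I averages over the q = 3 poor units only: 0.777778 / 3 = 0.2593.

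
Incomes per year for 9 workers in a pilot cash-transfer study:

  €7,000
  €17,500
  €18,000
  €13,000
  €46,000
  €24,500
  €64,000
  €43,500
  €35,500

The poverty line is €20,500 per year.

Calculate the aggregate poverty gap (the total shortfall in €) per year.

Incomes under z: €7,000, €13,000, €17,500, €18,000 (q = 4 of N = 9).
Individual gaps: 20500−7000 = 13500; 20500−13000 = 7500; 20500−17500 = 3000; 20500−18000 = 2500.
Aggregate gap = €26,500.

€26,500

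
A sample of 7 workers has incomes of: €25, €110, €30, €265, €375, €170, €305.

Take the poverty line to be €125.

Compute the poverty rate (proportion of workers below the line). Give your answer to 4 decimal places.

3 of the 7 workers have income below €125.
H = 3/7 = 0.4286.

0.4286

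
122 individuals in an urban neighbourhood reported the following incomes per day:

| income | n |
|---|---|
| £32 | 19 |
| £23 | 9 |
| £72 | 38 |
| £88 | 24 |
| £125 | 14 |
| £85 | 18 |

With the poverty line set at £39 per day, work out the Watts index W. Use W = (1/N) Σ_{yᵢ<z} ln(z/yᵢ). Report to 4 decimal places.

0.0698

Incomes under z: 9×£23, 19×£32 (q = 28 of N = 122).
ln(z/y) terms: ln(39/23) = 0.5281 (×9); ln(39/32) = 0.1978 (×19).
W = 8.511296 / 122 = 0.0698.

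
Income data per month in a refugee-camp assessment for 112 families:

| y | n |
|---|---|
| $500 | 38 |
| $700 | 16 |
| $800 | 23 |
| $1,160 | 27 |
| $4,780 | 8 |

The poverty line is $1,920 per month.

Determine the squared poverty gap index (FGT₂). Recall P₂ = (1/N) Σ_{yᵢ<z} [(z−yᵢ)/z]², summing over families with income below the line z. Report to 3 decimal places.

0.351

Incomes under z: 38×$500, 16×$700, 23×$800, 27×$1,160 (q = 104 of N = 112).
Relative gaps: (1920−500)/1920 = 0.7396 (×38); (1920−700)/1920 = 0.6354 (×16); (1920−800)/1920 = 0.5833 (×23); (1920−1160)/1920 = 0.3958 (×27).
Squared: 0.5470 (×38); 0.4038 (×16); 0.3403 (×23); 0.1567 (×27).
Sum = 39.302300; P₂ = 39.302300 / 112 = 0.351.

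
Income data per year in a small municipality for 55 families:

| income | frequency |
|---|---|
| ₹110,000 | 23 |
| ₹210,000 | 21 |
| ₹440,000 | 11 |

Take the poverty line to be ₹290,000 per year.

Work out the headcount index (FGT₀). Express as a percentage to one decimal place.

44 of the 55 families have income below ₹290,000.
H = 44/55 = 80.0%.

80.0%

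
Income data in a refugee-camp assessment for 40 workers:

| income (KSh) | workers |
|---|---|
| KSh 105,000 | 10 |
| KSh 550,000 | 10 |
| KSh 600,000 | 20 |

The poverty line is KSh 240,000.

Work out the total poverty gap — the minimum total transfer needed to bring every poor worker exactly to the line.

Below the line: 10×KSh 105,000 (q = 10 of N = 40).
Individual gaps: 10×(240000−105000) = 1350000.
Aggregate gap = KSh 1,350,000.

KSh 1,350,000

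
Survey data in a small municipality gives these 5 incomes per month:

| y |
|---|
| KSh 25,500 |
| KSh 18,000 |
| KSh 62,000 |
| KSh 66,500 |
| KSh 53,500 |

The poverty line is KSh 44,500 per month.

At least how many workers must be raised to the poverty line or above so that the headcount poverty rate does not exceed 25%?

1

2 of the 5 workers are poor, so H = 2/5 = 0.400.
A headcount ratio of at most 25% allows at most ⌊0.25 × 5⌋ = 1 poor workers.
So at least 2 − 1 = 1 must be lifted.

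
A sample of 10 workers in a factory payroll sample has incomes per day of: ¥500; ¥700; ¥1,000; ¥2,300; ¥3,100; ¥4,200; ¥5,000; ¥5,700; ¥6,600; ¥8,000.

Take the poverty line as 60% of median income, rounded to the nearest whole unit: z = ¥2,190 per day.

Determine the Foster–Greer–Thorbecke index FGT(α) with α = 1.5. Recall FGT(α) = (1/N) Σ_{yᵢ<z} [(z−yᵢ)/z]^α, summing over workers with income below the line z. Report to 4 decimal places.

Poor units: ¥500, ¥700, ¥1,000 (q = 3 of N = 10).
Normalized shortfalls: (2190−500)/2190 = 0.7717; (2190−700)/2190 = 0.6804; (2190−1000)/2190 = 0.5434.
Raised to α = 1.5: 0.67790; 0.56119; 0.40055.
Sum = 1.639639; FGT(1.5) = 1.639639 / 10 = 0.1640.

0.1640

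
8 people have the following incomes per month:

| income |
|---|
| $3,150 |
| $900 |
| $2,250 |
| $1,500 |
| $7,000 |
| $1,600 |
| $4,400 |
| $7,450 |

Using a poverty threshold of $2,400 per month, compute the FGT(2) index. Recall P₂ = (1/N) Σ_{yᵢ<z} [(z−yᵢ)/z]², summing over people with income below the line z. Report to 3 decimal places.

Poor units: $900, $1,500, $1,600, $2,250 (q = 4 of N = 8).
Normalized shortfalls: (2400−900)/2400 = 0.6250; (2400−1500)/2400 = 0.3750; (2400−1600)/2400 = 0.3333; (2400−2250)/2400 = 0.0625.
Squared: 0.3906; 0.1406; 0.1111; 0.0039.
Sum = 0.646267; P₂ = 0.646267 / 8 = 0.081.

0.081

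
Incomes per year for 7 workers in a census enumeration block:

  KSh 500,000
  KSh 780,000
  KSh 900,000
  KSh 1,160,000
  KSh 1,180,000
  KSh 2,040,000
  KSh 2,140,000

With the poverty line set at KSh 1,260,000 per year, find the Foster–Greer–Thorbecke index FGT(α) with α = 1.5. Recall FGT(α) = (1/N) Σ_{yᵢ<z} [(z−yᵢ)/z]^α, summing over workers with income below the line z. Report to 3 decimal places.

0.128

Below the line: KSh 500,000, KSh 780,000, KSh 900,000, KSh 1,160,000, KSh 1,180,000 (q = 5 of N = 7).
Shortfall ratios: (1260000−500000)/1260000 = 0.6032; (1260000−780000)/1260000 = 0.3810; (1260000−900000)/1260000 = 0.2857; (1260000−1160000)/1260000 = 0.0794; (1260000−1180000)/1260000 = 0.0635.
Raised to α = 1.5: 0.46845; 0.23513; 0.15272; 0.02236; 0.01600.
Sum = 0.894658; FGT(1.5) = 0.894658 / 7 = 0.128.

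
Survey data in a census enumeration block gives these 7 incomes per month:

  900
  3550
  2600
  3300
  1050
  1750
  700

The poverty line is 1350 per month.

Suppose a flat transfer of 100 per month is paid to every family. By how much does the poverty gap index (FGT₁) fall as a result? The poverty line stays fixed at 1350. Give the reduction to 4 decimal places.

Before: below the line — 700, 900, 1050; poverty gap index (FGT₁) = 0.148148.
After the 100 transfer: below the line — 800, 1000, 1150; poverty gap index (FGT₁) = 0.116402.
Reduction = 0.148148 − 0.116402 = 0.0317.

0.0317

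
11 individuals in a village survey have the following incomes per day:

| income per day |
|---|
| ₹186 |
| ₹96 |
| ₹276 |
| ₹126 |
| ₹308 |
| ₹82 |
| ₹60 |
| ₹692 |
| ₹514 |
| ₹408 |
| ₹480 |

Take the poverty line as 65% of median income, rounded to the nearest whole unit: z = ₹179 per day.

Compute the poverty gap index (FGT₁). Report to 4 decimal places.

0.1788

Below z: ₹60, ₹82, ₹96, ₹126 (q = 4 of N = 11).
Gap ratios (z−y)/z: (179−60)/179 = 0.6648; (179−82)/179 = 0.5419; (179−96)/179 = 0.4637; (179−126)/179 = 0.2961.
Σ = 1.966480. Dividing by the full population N = 11 gives P₁ = 0.1788.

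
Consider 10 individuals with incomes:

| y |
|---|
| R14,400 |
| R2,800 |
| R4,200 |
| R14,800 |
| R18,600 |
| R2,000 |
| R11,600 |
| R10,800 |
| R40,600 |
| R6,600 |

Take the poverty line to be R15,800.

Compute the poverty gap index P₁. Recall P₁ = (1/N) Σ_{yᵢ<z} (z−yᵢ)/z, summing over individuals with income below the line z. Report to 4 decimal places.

0.3747

Poor units: R2,000, R2,800, R4,200, R6,600, R10,800, R11,600, R14,400, R14,800 (q = 8 of N = 10).
Gap ratios (z−y)/z: (15800−2000)/15800 = 0.8734; (15800−2800)/15800 = 0.8228; (15800−4200)/15800 = 0.7342; (15800−6600)/15800 = 0.5823; (15800−10800)/15800 = 0.3165; (15800−11600)/15800 = 0.2658; (15800−14400)/15800 = 0.0886; (15800−14800)/15800 = 0.0633.
Σ = 3.746835. Dividing by the full population N = 10 gives P₁ = 0.3747.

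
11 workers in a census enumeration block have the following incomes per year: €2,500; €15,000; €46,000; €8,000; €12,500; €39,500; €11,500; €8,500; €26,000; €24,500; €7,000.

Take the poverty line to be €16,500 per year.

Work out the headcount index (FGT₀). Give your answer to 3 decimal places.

7 of the 11 workers have income below €16,500.
H = 7/11 = 0.636.

0.636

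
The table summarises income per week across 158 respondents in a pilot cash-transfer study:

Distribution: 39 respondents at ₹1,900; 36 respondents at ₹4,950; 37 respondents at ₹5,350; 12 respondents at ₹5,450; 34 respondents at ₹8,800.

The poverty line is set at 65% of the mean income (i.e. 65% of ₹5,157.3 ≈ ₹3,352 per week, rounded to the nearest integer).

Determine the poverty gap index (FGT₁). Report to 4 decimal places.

0.1069

Poor units: 39×₹1,900 (q = 39 of N = 158).
Relative gaps: (3352−1900)/3352 = 0.4332 (×39).
Sum of shortfalls = 16.893795; P₁ averages over all N: 16.893795 / 158 = 0.1069.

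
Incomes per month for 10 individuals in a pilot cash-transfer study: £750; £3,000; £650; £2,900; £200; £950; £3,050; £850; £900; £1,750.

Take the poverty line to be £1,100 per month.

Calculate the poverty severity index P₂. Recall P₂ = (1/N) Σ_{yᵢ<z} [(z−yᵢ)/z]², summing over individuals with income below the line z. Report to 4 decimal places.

Below z: £200, £650, £750, £850, £900, £950 (q = 6 of N = 10).
Gap ratios (z−y)/z: (1100−200)/1100 = 0.8182; (1100−650)/1100 = 0.4091; (1100−750)/1100 = 0.3182; (1100−850)/1100 = 0.2273; (1100−900)/1100 = 0.1818; (1100−950)/1100 = 0.1364.
Squared: 0.6694; 0.1674; 0.1012; 0.0517; 0.0331; 0.0186.
Sum = 1.041322; P₂ = 1.041322 / 10 = 0.1041.

0.1041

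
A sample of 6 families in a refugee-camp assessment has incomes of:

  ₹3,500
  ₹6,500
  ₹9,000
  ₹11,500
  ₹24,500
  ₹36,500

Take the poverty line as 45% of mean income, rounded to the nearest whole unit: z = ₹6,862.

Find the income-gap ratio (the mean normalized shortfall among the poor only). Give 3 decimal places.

0.271

Below z: ₹3,500, ₹6,500 (q = 2 of N = 6).
Shortfall ratios (z−y)/z: 0.4899, 0.0528; sum = 0.542699.
I averages over the q = 2 poor units only: 0.542699 / 2 = 0.271.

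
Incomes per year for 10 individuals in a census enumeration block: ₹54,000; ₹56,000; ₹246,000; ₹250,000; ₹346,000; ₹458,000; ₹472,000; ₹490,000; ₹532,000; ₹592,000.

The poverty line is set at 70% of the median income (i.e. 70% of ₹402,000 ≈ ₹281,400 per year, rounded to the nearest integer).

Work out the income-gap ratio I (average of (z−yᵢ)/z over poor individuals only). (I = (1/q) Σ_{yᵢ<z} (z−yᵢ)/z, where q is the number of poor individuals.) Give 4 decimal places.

0.4616

Below the line: ₹54,000, ₹56,000, ₹246,000, ₹250,000 (q = 4 of N = 10).
Relative gaps: 0.8081, 0.8010, 0.1258, 0.1116; sum = 1.846482.
I averages over the q = 4 poor units only: 1.846482 / 4 = 0.4616.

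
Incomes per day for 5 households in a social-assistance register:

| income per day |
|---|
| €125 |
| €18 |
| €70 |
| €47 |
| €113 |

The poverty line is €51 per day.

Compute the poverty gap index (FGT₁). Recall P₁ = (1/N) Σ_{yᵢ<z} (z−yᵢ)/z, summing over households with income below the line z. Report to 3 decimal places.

Poor units: €18, €47 (q = 2 of N = 5).
Relative gaps: (51−18)/51 = 0.6471; (51−47)/51 = 0.0784.
Σ = 0.725490. Dividing by the full population N = 5 gives P₁ = 0.145.

0.145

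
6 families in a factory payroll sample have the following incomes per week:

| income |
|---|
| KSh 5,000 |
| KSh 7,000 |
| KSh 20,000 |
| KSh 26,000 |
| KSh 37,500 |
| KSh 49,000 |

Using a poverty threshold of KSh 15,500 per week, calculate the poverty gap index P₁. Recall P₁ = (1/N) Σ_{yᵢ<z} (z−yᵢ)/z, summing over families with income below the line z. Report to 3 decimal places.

Below the line: KSh 5,000, KSh 7,000 (q = 2 of N = 6).
Relative gaps: (15500−5000)/15500 = 0.6774; (15500−7000)/15500 = 0.5484.
Sum of shortfalls = 1.225806; P₁ averages over all N: 1.225806 / 6 = 0.204.

0.204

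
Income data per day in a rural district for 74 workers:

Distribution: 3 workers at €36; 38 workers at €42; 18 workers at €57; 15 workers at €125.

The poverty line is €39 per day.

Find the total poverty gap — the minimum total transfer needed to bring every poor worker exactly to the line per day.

Poor units: 3×€36 (q = 3 of N = 74).
Individual gaps: 3×(39−36) = 9.
Aggregate gap = €9.

€9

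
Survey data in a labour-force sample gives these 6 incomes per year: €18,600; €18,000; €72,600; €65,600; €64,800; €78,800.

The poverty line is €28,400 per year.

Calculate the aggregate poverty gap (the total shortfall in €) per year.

€20,200

Below the line: €18,000, €18,600 (q = 2 of N = 6).
Individual gaps: 28400−18000 = 10400; 28400−18600 = 9800.
Aggregate gap = €20,200.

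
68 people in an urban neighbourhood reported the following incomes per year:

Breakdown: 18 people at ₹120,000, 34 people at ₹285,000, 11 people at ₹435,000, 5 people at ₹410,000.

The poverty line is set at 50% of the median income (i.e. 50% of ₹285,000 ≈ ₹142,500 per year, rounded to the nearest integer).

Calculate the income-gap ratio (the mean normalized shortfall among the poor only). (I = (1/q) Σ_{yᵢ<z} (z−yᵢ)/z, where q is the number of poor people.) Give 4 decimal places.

Incomes under z: 18×₹120,000 (q = 18 of N = 68).
Relative gaps: 0.1579 (×18); sum = 2.842105.
The income-gap ratio divides by q (the poor only): 2.842105 / 18 = 0.1579.

0.1579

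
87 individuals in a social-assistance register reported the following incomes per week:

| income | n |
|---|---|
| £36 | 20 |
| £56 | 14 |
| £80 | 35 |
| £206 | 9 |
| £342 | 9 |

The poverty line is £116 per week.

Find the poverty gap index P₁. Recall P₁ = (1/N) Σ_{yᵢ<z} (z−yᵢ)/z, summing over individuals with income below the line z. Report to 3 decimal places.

0.367

Below the line: 20×£36, 14×£56, 35×£80 (q = 69 of N = 87).
Gap ratios (z−y)/z: (116−36)/116 = 0.6897 (×20); (116−56)/116 = 0.5172 (×14); (116−80)/116 = 0.3103 (×35).
Sum of shortfalls = 31.896552; P₁ averages over all N: 31.896552 / 87 = 0.367.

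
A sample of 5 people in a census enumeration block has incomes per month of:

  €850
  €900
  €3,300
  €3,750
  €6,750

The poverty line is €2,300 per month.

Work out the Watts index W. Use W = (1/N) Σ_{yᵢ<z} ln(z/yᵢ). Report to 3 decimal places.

0.387

Below z: €850, €900 (q = 2 of N = 5).
Log gaps: ln(2300/850) = 0.9954; ln(2300/900) = 0.9383.
W = 1.933698 / 5 = 0.387.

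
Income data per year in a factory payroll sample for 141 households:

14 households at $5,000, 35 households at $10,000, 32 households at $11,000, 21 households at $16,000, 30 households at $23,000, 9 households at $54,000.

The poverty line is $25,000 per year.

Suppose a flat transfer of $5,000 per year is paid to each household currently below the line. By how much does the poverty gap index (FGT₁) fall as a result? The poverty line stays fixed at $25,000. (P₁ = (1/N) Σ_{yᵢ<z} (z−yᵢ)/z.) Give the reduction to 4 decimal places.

0.1617

Before: below the line — 14×$5,000, 35×$10,000, 32×$11,000, 21×$16,000, 30×$23,000; poverty gap index (FGT₁) = 0.426099.
After the $5,000 transfer: below the line — 14×$10,000, 35×$15,000, 32×$16,000, 21×$21,000; poverty gap index (FGT₁) = 0.264397.
Reduction = 0.426099 − 0.264397 = 0.1617.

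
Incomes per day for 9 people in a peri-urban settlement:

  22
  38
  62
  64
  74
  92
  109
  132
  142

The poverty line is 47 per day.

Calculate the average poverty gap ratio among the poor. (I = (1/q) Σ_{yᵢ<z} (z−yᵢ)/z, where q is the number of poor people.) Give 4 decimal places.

0.3617

Poor units: 22, 38 (q = 2 of N = 9).
Relative gaps: 0.5319, 0.1915; sum = 0.723404.
I averages over the q = 2 poor units only: 0.723404 / 2 = 0.3617.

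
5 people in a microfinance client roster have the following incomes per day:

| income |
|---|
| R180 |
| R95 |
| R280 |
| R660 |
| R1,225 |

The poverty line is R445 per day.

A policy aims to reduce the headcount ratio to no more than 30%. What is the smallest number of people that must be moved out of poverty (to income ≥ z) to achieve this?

3 of the 5 people are poor, so H = 3/5 = 0.600.
A headcount ratio of at most 30% allows at most ⌊0.30 × 5⌋ = 1 poor people.
So at least 3 − 1 = 2 must be lifted.

2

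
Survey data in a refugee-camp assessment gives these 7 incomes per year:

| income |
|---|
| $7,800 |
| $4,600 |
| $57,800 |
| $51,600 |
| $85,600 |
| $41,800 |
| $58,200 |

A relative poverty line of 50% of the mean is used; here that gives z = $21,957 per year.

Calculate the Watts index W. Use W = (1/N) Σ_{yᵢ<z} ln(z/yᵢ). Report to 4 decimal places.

Below the line: $4,600, $7,800 (q = 2 of N = 7).
ln(z/y) terms: ln(21957/4600) = 1.5630; ln(21957/7800) = 1.0350.
W = 2.597992 / 7 = 0.3711.

0.3711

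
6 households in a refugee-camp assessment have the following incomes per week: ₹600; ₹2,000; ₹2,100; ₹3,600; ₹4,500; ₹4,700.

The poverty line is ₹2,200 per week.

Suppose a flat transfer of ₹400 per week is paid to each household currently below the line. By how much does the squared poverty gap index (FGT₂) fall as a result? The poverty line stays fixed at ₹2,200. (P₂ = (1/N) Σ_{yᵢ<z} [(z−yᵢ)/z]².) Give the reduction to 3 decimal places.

Before: below the line — ₹600, ₹2,000, ₹2,100; squared poverty gap index (FGT₂) = 0.08988.
After the ₹400 transfer: below the line — ₹1,000; squared poverty gap index (FGT₂) = 0.04959.
Reduction = 0.08988 − 0.04959 = 0.040.

0.040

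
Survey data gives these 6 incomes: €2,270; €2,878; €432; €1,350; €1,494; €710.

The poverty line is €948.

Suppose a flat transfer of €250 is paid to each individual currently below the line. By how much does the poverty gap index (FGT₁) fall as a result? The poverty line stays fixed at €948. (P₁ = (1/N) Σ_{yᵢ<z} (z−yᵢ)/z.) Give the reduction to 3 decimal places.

Before: below the line — €432, €710; poverty gap index (FGT₁) = 0.13256.
After the €250 transfer: below the line — €682; poverty gap index (FGT₁) = 0.04677.
Reduction = 0.13256 − 0.04677 = 0.086.

0.086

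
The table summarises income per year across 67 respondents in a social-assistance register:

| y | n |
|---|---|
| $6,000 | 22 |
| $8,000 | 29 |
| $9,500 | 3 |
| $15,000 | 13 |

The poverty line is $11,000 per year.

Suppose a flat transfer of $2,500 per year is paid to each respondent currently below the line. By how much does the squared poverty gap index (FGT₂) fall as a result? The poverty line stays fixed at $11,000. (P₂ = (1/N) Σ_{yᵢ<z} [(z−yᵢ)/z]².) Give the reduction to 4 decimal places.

0.0830

Before: below the line — 22×$6,000, 29×$8,000, 3×$9,500; squared poverty gap index (FGT₂) = 0.100870.
After the $2,500 transfer: below the line — 22×$8,500, 29×$10,500; squared poverty gap index (FGT₂) = 0.017855.
Reduction = 0.100870 − 0.017855 = 0.0830.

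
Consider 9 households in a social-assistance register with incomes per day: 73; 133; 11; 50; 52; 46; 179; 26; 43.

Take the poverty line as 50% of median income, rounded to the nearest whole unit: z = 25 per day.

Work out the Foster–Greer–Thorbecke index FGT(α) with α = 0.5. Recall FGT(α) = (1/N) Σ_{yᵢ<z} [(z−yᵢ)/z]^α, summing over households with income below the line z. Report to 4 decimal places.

Poor units: 11 (q = 1 of N = 9).
Relative gaps: (25−11)/25 = 0.5600.
Raised to α = 0.5: 0.74833.
Sum = 0.748331; FGT(0.5) = 0.748331 / 9 = 0.0831.

0.0831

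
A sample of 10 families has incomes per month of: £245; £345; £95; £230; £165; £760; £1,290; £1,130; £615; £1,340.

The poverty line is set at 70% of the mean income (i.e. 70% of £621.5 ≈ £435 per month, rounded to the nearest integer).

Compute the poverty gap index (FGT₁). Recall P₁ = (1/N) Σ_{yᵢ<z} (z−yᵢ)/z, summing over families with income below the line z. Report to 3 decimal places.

Below z: £95, £165, £230, £245, £345 (q = 5 of N = 10).
Normalized shortfalls: (435−95)/435 = 0.7816; (435−165)/435 = 0.6207; (435−230)/435 = 0.4713; (435−245)/435 = 0.4368; (435−345)/435 = 0.2069.
Sum of shortfalls = 2.517241; P₁ averages over all N: 2.517241 / 10 = 0.252.

0.252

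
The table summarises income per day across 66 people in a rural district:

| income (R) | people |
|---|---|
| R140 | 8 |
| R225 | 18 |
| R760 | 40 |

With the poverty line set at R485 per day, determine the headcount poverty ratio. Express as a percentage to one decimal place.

26 of the 66 people have income below R485.
H = 26/66 = 39.4%.

39.4%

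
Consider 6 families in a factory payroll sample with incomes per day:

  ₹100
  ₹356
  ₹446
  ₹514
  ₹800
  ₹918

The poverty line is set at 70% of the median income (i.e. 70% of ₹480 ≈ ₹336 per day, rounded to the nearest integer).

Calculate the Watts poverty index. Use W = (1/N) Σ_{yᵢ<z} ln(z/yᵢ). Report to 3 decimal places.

0.202

Below the line: ₹100 (q = 1 of N = 6).
Log shortfalls: ln(336/100) = 1.2119.
W = 1.211941 / 6 = 0.202.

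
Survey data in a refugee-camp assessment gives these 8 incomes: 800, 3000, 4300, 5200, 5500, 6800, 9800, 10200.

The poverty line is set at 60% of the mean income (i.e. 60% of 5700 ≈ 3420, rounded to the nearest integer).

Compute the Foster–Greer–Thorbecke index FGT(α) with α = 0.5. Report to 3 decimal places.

Poor units: 800, 3000 (q = 2 of N = 8).
Shortfall ratios: (3420−800)/3420 = 0.7661; (3420−3000)/3420 = 0.1228.
Raised to α = 0.5: 0.87526; 0.35044.
Sum = 1.225699; FGT(0.5) = 1.225699 / 8 = 0.153.

0.153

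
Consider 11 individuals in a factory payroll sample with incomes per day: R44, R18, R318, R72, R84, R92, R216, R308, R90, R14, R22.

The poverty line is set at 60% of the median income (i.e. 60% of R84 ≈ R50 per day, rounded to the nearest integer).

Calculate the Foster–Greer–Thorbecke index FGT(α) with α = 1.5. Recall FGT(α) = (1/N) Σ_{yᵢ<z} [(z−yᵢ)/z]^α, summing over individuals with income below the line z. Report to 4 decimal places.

Below the line: R14, R18, R22, R44 (q = 4 of N = 11).
Gap ratios (z−y)/z: (50−14)/50 = 0.7200; (50−18)/50 = 0.6400; (50−22)/50 = 0.5600; (50−44)/50 = 0.1200.
Raised to α = 1.5: 0.61094; 0.51200; 0.41907; 0.04157.
Sum = 1.583575; FGT(1.5) = 1.583575 / 11 = 0.1440.

0.1440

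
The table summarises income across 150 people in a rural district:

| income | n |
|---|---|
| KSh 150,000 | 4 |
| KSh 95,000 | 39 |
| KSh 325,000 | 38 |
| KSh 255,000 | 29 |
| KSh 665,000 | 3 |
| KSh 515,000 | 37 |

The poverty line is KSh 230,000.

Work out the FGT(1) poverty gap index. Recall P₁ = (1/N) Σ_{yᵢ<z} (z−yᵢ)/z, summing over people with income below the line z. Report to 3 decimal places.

0.162

Incomes under z: 39×KSh 95,000, 4×KSh 150,000 (q = 43 of N = 150).
Shortfall ratios: (230000−95000)/230000 = 0.5870 (×39); (230000−150000)/230000 = 0.3478 (×4).
Sum of shortfalls = 24.282609; P₁ averages over all N: 24.282609 / 150 = 0.162.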